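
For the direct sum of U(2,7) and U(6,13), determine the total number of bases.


Bases of a direct sum M1 + M2: |B| = |B(M1)| * |B(M2)|.
|B(U(2,7))| = C(7,2) = 21.
|B(U(6,13))| = C(13,6) = 1716.
Total bases = 21 * 1716 = 36036.

36036


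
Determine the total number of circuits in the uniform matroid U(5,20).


In U(5,20), circuits are the (6)-element subsets.
Any set of 6 elements is dependent, and removing any one element gives
an independent set of size 5, so it is a minimal dependent set.
Number of circuits = C(20,6) = 20! / (6! * 14!) = 38760.

38760


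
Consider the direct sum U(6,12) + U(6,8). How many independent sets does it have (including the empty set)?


For a direct sum, |I(M1+M2)| = |I(M1)| * |I(M2)|.
|I(U(6,12))| = sum C(12,k) for k=0..6 = 2510.
|I(U(6,8))| = sum C(8,k) for k=0..6 = 247.
Total = 2510 * 247 = 619970.

619970


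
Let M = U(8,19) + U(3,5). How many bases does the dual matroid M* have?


(M1+M2)* = M1* + M2*.
M1* = U(11,19), bases: C(19,11) = 75582.
M2* = U(2,5), bases: C(5,2) = 10.
|B(M*)| = 75582 * 10 = 755820.

755820


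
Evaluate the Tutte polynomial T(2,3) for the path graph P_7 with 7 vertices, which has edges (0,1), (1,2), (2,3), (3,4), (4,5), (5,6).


A path on 7 vertices is a tree with 6 edges.
T(x,y) = x^(6) for any tree.
T(2,3) = 2^6 = 64.

64


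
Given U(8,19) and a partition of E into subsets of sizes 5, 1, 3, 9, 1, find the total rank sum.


r(Ai) = min(|Ai|, 8) for each part.
Sum = min(5,8) + min(1,8) + min(3,8) + min(9,8) + min(1,8)
    = 5 + 1 + 3 + 8 + 1
    = 18.

18


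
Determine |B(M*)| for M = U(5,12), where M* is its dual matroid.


The dual of U(r,n) is U(n-r, n) = U(7,12).
Bases of U(7,12) are all (7)-element subsets.
|B(M*)| = C(12,7) = 792.

792


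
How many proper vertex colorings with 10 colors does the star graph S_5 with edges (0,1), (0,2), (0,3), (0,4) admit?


P(tree, k) = k * (k-1)^(4) for any tree on 5 vertices.
P(10) = 10 * 9^4 = 10 * 6561 = 65610.

65610


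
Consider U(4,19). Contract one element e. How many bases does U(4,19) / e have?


Contracting e from U(4,19) gives U(3,18).
Bases of U(3,18) = C(18,3) = 18! / (3! * 15!) = 816.

816


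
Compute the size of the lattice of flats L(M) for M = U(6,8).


Flats of U(6,8): every subset of size < 6 is a flat, plus E itself.
Count = C(8,0) + C(8,1) + C(8,2) + C(8,3) + C(8,4) + C(8,5) + 1
     = 1 + 8 + 28 + 56 + 70 + 56 + 1
     = 220.

220


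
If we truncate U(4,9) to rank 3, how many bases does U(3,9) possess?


Truncating U(4,9) to rank 3 gives U(3,9).
Bases of U(3,9) are all 3-element subsets of 9 elements.
Number of bases = C(9,3) = (9 * 8 * 7) / (1 * 2 * 3) = 84.

84


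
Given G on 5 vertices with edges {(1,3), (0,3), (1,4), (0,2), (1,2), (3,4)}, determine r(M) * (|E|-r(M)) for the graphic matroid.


r(M) = |V| - c = 5 - 1 = 4.
nullity = |E| - r(M) = 6 - 4 = 2.
Product = 4 * 2 = 8.

8


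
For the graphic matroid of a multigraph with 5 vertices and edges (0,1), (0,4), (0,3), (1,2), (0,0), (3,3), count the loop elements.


In a graphic matroid, a loop is a self-loop edge (u,u) with rank 0.
Examining all 6 edges for self-loops...
Self-loops found: (0,0), (3,3)
Number of loops = 2.

2


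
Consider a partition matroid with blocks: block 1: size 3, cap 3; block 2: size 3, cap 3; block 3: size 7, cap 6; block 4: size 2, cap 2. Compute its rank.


Rank of a partition matroid = sum of min(|Si|, ci) for each block.
= min(3,3) + min(3,3) + min(7,6) + min(2,2)
= 3 + 3 + 6 + 2
= 14.

14


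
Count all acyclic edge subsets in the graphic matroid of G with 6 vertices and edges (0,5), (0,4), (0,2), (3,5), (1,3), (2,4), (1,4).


An independent set in a graphic matroid is an acyclic edge subset.
G has 6 vertices and 7 edges.
Enumerate all 2^7 = 128 subsets, checking for acyclicity.
Total independent sets = 108.

108


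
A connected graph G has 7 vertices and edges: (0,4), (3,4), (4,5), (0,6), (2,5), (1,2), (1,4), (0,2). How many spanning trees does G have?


By Kirchhoff's matrix tree theorem, the number of spanning trees equals
the determinant of any cofactor of the Laplacian matrix L.
G has 7 vertices and 8 edges.
Computing the (6 x 6) cofactor determinant gives 12.

12


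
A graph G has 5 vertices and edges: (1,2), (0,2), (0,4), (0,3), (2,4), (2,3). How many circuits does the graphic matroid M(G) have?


A circuit in a graphic matroid = edge set of a simple cycle.
G has 5 vertices and 6 edges.
Enumerating all minimal edge subsets forming cycles...
Total circuits found: 3.

3


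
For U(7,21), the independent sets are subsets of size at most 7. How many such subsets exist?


Independent sets of U(7,21) are all subsets of size <= 7.
Count = C(21,0) + C(21,1) + C(21,2) + C(21,3) + C(21,4) + C(21,5) + C(21,6) + C(21,7)
     = 1 + 21 + 210 + 1330 + 5985 + 20349 + 54264 + 116280
     = 198440.

198440


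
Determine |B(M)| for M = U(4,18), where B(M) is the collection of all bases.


Bases of U(4,18) are all 4-element subsets of the 18-element ground set.
Number of bases = C(18,4).
C(18,4) = 18! / (4! * 14!) = 3060.

3060


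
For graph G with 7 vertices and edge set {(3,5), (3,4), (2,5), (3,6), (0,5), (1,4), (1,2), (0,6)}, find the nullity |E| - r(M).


Cycle rank (nullity) = |E| - r(M) = |E| - (|V| - c).
|E| = 8, |V| = 7, c = 1.
Nullity = 8 - (7 - 1) = 8 - 6 = 2.

2


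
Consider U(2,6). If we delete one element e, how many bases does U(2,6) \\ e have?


Deleting e from U(2,6) gives U(2,5) since n > r.
Bases of U(2,5) = C(5,2) = 5! / (2! * 3!) = 10.

10


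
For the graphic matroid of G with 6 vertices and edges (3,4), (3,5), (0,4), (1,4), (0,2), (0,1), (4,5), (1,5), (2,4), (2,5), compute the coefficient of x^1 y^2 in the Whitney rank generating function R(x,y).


R(x,y) = sum over A in 2^E of x^(r(E)-r(A)) * y^(|A|-r(A)).
G has 6 vertices, 10 edges. r(E) = 5.
Enumerate all 2^10 = 1024 subsets.
Count subsets with r(E)-r(A)=1 and |A|-r(A)=2: 53.

53


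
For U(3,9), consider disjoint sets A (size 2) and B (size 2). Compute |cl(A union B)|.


|A union B| = 2 + 2 = 4 (disjoint).
In U(3,9), cl(S) = S if |S| < 3, else cl(S) = E.
Since 4 >= 3, cl(A union B) = E.
|cl(A union B)| = 9.

9


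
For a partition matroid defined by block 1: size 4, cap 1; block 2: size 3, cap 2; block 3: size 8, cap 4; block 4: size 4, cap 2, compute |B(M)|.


A basis picks exactly ci elements from block i.
Number of bases = product of C(|Si|, ci).
= C(4,1) * C(3,2) * C(8,4) * C(4,2)
= 4 * 3 * 70 * 6
= 5040.

5040


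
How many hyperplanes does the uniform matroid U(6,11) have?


Hyperplanes of U(6,11) are flats of rank 5.
In a uniform matroid, these are exactly the (5)-element subsets.
Count = (11 choose 5) = 462.

462


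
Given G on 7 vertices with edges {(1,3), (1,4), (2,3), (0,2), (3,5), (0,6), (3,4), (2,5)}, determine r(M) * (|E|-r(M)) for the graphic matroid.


r(M) = |V| - c = 7 - 1 = 6.
nullity = |E| - r(M) = 8 - 6 = 2.
Product = 6 * 2 = 12.

12


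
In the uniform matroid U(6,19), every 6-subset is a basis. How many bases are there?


Bases of U(6,19) are all 6-element subsets of the 19-element ground set.
Number of bases = C(19,6).
C(19,6) = 27132.

27132


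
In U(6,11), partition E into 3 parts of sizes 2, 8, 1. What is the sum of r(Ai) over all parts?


r(Ai) = min(|Ai|, 6) for each part.
Sum = min(2,6) + min(8,6) + min(1,6)
    = 2 + 6 + 1
    = 9.

9


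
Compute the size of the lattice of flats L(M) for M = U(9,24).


Flats of U(9,24): every subset of size < 9 is a flat, plus E itself.
Count = (24 choose 0) + (24 choose 1) + (24 choose 2) + (24 choose 3) + (24 choose 4) + (24 choose 5) + (24 choose 6) + (24 choose 7) + (24 choose 8) + 1
     = 1 + 24 + 276 + 2024 + 10626 + 42504 + 134596 + 346104 + 735471 + 1
     = 1271627.

1271627


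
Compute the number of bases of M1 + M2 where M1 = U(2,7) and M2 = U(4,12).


Bases of a direct sum M1 + M2: |B| = |B(M1)| * |B(M2)|.
|B(U(2,7))| = C(7,2) = 21.
|B(U(4,12))| = C(12,4) = 495.
Total bases = 21 * 495 = 10395.

10395


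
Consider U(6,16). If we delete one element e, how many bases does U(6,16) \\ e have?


Deleting e from U(6,16) gives U(6,15) since n > r.
Bases of U(6,15) = C(15,6) = 15! / (6! * 9!) = 5005.

5005


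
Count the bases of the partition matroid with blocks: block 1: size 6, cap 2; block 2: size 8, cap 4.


A basis picks exactly ci elements from block i.
Number of bases = product of C(|Si|, ci).
= C(6,2) * C(8,4)
= 15 * 70
= 1050.

1050


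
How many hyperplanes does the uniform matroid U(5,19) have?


Hyperplanes of U(5,19) are flats of rank 4.
In a uniform matroid, these are exactly the (4)-element subsets.
Count = C(19,4) = (19 * 18 * 17 * 16) / (1 * 2 * 3 * 4) = 3876.

3876


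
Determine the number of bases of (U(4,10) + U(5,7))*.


(M1+M2)* = M1* + M2*.
M1* = U(6,10), bases: C(10,6) = 210.
M2* = U(2,7), bases: C(7,2) = 21.
|B(M*)| = 210 * 21 = 4410.

4410


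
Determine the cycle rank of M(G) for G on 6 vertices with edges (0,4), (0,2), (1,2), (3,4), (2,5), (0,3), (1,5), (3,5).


Cycle rank (nullity) = |E| - r(M) = |E| - (|V| - c).
|E| = 8, |V| = 6, c = 1.
Nullity = 8 - (6 - 1) = 8 - 5 = 3.

3


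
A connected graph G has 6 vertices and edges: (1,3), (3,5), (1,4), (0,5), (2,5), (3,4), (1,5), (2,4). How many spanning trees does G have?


By Kirchhoff's matrix tree theorem, the number of spanning trees equals
the determinant of any cofactor of the Laplacian matrix L.
G has 6 vertices and 8 edges.
Computing the (5 x 5) cofactor determinant gives 24.

24


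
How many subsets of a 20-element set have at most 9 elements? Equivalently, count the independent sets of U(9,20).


Independent sets of U(9,20) are all subsets of size <= 9.
Count = C(20,0) + C(20,1) + C(20,2) + C(20,3) + C(20,4) + C(20,5) + C(20,6) + C(20,7) + C(20,8) + C(20,9)
     = 1 + 20 + 190 + 1140 + 4845 + 15504 + 38760 + 77520 + 125970 + 167960
     = 431910.

431910


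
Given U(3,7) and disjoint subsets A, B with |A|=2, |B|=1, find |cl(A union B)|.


|A union B| = 2 + 1 = 3 (disjoint).
In U(3,7), cl(S) = S if |S| < 3, else cl(S) = E.
Since 3 >= 3, cl(A union B) = E.
|cl(A union B)| = 7.

7


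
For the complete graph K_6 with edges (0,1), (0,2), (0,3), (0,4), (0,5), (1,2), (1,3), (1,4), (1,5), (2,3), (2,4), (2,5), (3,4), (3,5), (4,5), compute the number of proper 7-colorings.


P(K_6, k) = k(k-1)(k-2)...(k-5).
P(7) = (7) * (6) * (5) * (4) * (3) * (2) = 5040.

5040


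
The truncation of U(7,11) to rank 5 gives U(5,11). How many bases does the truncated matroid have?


Truncating U(7,11) to rank 5 gives U(5,11).
Bases of U(5,11) are all 5-element subsets of 11 elements.
Number of bases = (11 choose 5) = 462.

462


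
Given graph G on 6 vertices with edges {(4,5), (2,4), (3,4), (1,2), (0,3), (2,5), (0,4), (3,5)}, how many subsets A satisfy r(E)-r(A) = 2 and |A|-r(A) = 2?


R(x,y) = sum over A in 2^E of x^(r(E)-r(A)) * y^(|A|-r(A)).
G has 6 vertices, 8 edges. r(E) = 5.
Enumerate all 2^8 = 256 subsets.
Count subsets with r(E)-r(A)=2 and |A|-r(A)=2: 2.

2


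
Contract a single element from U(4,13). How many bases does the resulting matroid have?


Contracting e from U(4,13) gives U(3,12).
Bases of U(3,12) = C(12,3) = (12 * 11 * 10) / (1 * 2 * 3) = 220.

220


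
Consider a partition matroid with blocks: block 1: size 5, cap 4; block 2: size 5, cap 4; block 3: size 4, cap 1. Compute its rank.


Rank of a partition matroid = sum of min(|Si|, ci) for each block.
= min(5,4) + min(5,4) + min(4,1)
= 4 + 4 + 1
= 9.

9


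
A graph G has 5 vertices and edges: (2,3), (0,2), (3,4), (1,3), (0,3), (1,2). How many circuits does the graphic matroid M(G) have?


A circuit in a graphic matroid = edge set of a simple cycle.
G has 5 vertices and 6 edges.
Enumerating all minimal edge subsets forming cycles...
Total circuits found: 3.

3


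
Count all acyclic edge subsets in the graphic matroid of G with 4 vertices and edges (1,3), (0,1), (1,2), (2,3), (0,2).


An independent set in a graphic matroid is an acyclic edge subset.
G has 4 vertices and 5 edges.
Enumerate all 2^5 = 32 subsets, checking for acyclicity.
Total independent sets = 24.

24


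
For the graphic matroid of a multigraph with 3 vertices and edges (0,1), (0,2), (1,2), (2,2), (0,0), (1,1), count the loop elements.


In a graphic matroid, a loop is a self-loop edge (u,u) with rank 0.
Examining all 6 edges for self-loops...
Self-loops found: (2,2), (0,0), (1,1)
Number of loops = 3.

3


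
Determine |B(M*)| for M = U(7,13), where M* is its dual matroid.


The dual of U(r,n) is U(n-r, n) = U(6,13).
Bases of U(6,13) are all (6)-element subsets.
|B(M*)| = C(13,6) = 1716.

1716


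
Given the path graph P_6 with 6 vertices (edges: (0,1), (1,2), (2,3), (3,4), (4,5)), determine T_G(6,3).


A path on 6 vertices is a tree with 5 edges.
T(x,y) = x^(5) for any tree.
T(6,3) = 6^5 = 7776.

7776


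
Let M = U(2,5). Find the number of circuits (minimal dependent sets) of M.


In U(2,5), circuits are the (3)-element subsets.
Any set of 3 elements is dependent, and removing any one element gives
an independent set of size 2, so it is a minimal dependent set.
Number of circuits = C(5,3) = 5! / (3! * 2!) = 10.

10


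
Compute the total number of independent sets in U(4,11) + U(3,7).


For a direct sum, |I(M1+M2)| = |I(M1)| * |I(M2)|.
|I(U(4,11))| = sum C(11,k) for k=0..4 = 562.
|I(U(3,7))| = sum C(7,k) for k=0..3 = 64.
Total = 562 * 64 = 35968.

35968


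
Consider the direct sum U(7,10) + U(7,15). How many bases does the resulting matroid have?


Bases of a direct sum M1 + M2: |B| = |B(M1)| * |B(M2)|.
|B(U(7,10))| = C(10,7) = 120.
|B(U(7,15))| = C(15,7) = 6435.
Total bases = 120 * 6435 = 772200.

772200


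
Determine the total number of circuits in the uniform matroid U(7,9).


In U(7,9), circuits are the (8)-element subsets.
Any set of 8 elements is dependent, and removing any one element gives
an independent set of size 7, so it is a minimal dependent set.
Number of circuits = (9 choose 8) = 9.

9


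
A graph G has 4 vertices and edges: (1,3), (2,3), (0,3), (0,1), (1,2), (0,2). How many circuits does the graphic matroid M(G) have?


A circuit in a graphic matroid = edge set of a simple cycle.
G has 4 vertices and 6 edges.
Enumerating all minimal edge subsets forming cycles...
Total circuits found: 7.

7


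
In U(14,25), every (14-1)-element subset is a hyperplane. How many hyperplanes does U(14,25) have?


Hyperplanes of U(14,25) are flats of rank 13.
In a uniform matroid, these are exactly the (13)-element subsets.
Count = C(25,13) = 25! / (13! * 12!) = 5200300.

5200300


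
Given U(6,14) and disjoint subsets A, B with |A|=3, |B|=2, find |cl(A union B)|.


|A union B| = 3 + 2 = 5 (disjoint).
In U(6,14), cl(S) = S if |S| < 6, else cl(S) = E.
Since 5 < 6, cl(A union B) = A union B.
|cl(A union B)| = 5.

5


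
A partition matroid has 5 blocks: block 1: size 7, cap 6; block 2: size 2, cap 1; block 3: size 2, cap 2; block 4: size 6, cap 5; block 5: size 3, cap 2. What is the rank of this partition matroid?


Rank of a partition matroid = sum of min(|Si|, ci) for each block.
= min(7,6) + min(2,1) + min(2,2) + min(6,5) + min(3,2)
= 6 + 1 + 2 + 5 + 2
= 16.

16


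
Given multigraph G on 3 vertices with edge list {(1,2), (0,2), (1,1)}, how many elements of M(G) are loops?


In a graphic matroid, a loop is a self-loop edge (u,u) with rank 0.
Examining all 3 edges for self-loops...
Self-loops found: (1,1)
Number of loops = 1.

1


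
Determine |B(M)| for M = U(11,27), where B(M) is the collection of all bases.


Bases of U(11,27) are all 11-element subsets of the 27-element ground set.
Number of bases = C(27,11).
C(27,11) = 13037895.

13037895


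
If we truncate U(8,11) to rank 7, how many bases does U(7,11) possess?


Truncating U(8,11) to rank 7 gives U(7,11).
Bases of U(7,11) are all 7-element subsets of 11 elements.
Number of bases = C(11,7) = 11! / (7! * 4!) = 330.

330


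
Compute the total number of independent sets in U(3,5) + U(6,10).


For a direct sum, |I(M1+M2)| = |I(M1)| * |I(M2)|.
|I(U(3,5))| = sum C(5,k) for k=0..3 = 26.
|I(U(6,10))| = sum C(10,k) for k=0..6 = 848.
Total = 26 * 848 = 22048.

22048


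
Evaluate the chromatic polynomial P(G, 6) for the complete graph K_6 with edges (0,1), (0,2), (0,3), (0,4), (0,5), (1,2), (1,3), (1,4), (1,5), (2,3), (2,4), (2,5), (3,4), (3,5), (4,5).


P(K_6, k) = k(k-1)(k-2)...(k-5).
P(6) = (6) * (5) * (4) * (3) * (2) * (1) = 720.

720


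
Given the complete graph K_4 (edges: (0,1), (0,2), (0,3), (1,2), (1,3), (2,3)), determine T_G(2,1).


T(K_4; x,y) = x^3 + 3x^2 + 4xy + 2x + y^3 + 3y^2 + 2y.
Substituting x=2, y=1:
= 8 + 12 + 8 + 4 + 1 + 3 + 2
= 38.

38


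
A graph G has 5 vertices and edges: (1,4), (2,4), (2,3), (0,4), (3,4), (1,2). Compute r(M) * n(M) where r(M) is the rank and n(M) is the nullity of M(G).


r(M) = |V| - c = 5 - 1 = 4.
nullity = |E| - r(M) = 6 - 4 = 2.
Product = 4 * 2 = 8.

8


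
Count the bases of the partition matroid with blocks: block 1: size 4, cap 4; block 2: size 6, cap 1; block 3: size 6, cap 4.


A basis picks exactly ci elements from block i.
Number of bases = product of C(|Si|, ci).
= C(4,4) * C(6,1) * C(6,4)
= 1 * 6 * 15
= 90.

90


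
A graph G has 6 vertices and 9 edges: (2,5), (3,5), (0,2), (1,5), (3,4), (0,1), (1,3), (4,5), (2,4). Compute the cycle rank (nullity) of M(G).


Cycle rank (nullity) = |E| - r(M) = |E| - (|V| - c).
|E| = 9, |V| = 6, c = 1.
Nullity = 9 - (6 - 1) = 9 - 5 = 4.

4


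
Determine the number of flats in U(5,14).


Flats of U(5,14): every subset of size < 5 is a flat, plus E itself.
Count = C(14,0) + C(14,1) + C(14,2) + C(14,3) + C(14,4) + 1
     = 1 + 14 + 91 + 364 + 1001 + 1
     = 1472.

1472


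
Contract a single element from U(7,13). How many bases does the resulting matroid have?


Contracting e from U(7,13) gives U(6,12).
Bases of U(6,12) = C(12,6) = 924.

924


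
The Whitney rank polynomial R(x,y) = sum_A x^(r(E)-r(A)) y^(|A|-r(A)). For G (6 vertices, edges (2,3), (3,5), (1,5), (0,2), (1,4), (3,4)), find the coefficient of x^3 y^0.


R(x,y) = sum over A in 2^E of x^(r(E)-r(A)) * y^(|A|-r(A)).
G has 6 vertices, 6 edges. r(E) = 5.
Enumerate all 2^6 = 64 subsets.
Count subsets with r(E)-r(A)=3 and |A|-r(A)=0: 15.

15


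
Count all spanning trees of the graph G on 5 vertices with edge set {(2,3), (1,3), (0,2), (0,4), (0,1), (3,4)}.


By Kirchhoff's matrix tree theorem, the number of spanning trees equals
the determinant of any cofactor of the Laplacian matrix L.
G has 5 vertices and 6 edges.
Computing the (4 x 4) cofactor determinant gives 12.

12


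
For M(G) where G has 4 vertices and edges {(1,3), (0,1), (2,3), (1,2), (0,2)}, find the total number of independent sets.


An independent set in a graphic matroid is an acyclic edge subset.
G has 4 vertices and 5 edges.
Enumerate all 2^5 = 32 subsets, checking for acyclicity.
Total independent sets = 24.

24


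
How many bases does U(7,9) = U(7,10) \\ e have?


Deleting e from U(7,10) gives U(7,9) since n > r.
Bases of U(7,9) = C(9,7) = 36.

36


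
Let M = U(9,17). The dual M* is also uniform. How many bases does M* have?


The dual of U(r,n) is U(n-r, n) = U(8,17).
Bases of U(8,17) are all (8)-element subsets.
|B(M*)| = C(17,8) = 24310.

24310


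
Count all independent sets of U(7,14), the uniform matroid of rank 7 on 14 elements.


Independent sets of U(7,14) are all subsets of size <= 7.
Count = C(14,0) + C(14,1) + C(14,2) + C(14,3) + C(14,4) + C(14,5) + C(14,6) + C(14,7)
     = 1 + 14 + 91 + 364 + 1001 + 2002 + 3003 + 3432
     = 9908.

9908


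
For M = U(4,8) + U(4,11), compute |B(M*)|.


(M1+M2)* = M1* + M2*.
M1* = U(4,8), bases: C(8,4) = 70.
M2* = U(7,11), bases: C(11,7) = 330.
|B(M*)| = 70 * 330 = 23100.

23100


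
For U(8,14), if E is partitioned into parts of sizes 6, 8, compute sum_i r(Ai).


r(Ai) = min(|Ai|, 8) for each part.
Sum = min(6,8) + min(8,8)
    = 6 + 8
    = 14.

14


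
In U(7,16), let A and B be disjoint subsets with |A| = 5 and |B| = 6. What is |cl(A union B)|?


|A union B| = 5 + 6 = 11 (disjoint).
In U(7,16), cl(S) = S if |S| < 7, else cl(S) = E.
Since 11 >= 7, cl(A union B) = E.
|cl(A union B)| = 16.

16


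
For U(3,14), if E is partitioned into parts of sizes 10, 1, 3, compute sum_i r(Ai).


r(Ai) = min(|Ai|, 3) for each part.
Sum = min(10,3) + min(1,3) + min(3,3)
    = 3 + 1 + 3
    = 7.

7


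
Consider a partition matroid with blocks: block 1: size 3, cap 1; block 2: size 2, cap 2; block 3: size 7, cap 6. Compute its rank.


Rank of a partition matroid = sum of min(|Si|, ci) for each block.
= min(3,1) + min(2,2) + min(7,6)
= 1 + 2 + 6
= 9.

9


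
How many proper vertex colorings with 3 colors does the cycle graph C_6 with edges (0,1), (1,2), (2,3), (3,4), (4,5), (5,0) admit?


P(C_6, k) = (k-1)^6 + (-1)^6*(k-1).
P(3) = (2)^6 + 2
= 64 + 2 = 66.

66


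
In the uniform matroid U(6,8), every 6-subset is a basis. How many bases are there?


Bases of U(6,8) are all 6-element subsets of the 8-element ground set.
Number of bases = C(8,6).
(8 choose 6) = 28.

28


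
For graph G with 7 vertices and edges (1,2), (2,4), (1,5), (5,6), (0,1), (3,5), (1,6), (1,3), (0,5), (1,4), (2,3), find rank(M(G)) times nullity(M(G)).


r(M) = |V| - c = 7 - 1 = 6.
nullity = |E| - r(M) = 11 - 6 = 5.
Product = 6 * 5 = 30.

30


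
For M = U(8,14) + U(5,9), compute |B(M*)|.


(M1+M2)* = M1* + M2*.
M1* = U(6,14), bases: C(14,6) = 3003.
M2* = U(4,9), bases: C(9,4) = 126.
|B(M*)| = 3003 * 126 = 378378.

378378


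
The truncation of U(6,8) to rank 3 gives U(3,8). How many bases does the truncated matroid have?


Truncating U(6,8) to rank 3 gives U(3,8).
Bases of U(3,8) are all 3-element subsets of 8 elements.
Number of bases = C(8,3) = 8! / (3! * 5!) = 56.

56


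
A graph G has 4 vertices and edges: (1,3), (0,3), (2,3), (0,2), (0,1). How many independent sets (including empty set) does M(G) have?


An independent set in a graphic matroid is an acyclic edge subset.
G has 4 vertices and 5 edges.
Enumerate all 2^5 = 32 subsets, checking for acyclicity.
Total independent sets = 24.

24


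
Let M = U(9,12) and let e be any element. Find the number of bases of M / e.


Contracting e from U(9,12) gives U(8,11).
Bases of U(8,11) = (11 choose 8) = 165.

165


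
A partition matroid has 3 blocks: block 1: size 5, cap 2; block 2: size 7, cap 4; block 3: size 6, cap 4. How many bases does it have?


A basis picks exactly ci elements from block i.
Number of bases = product of C(|Si|, ci).
= C(5,2) * C(7,4) * C(6,4)
= 10 * 35 * 15
= 5250.

5250


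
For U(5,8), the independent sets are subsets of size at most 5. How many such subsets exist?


Independent sets of U(5,8) are all subsets of size <= 5.
Count = (8 choose 0) + (8 choose 1) + (8 choose 2) + (8 choose 3) + (8 choose 4) + (8 choose 5)
     = 1 + 8 + 28 + 56 + 70 + 56
     = 219.

219


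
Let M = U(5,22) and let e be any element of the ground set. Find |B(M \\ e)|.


Deleting e from U(5,22) gives U(5,21) since n > r.
Bases of U(5,21) = C(21,5) = 21! / (5! * 16!) = 20349.

20349


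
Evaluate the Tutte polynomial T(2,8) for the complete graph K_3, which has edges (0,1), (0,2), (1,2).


T(K_3; x,y) = x^2 + x + y.
T(2,8) = 4 + 2 + 8 = 14.

14


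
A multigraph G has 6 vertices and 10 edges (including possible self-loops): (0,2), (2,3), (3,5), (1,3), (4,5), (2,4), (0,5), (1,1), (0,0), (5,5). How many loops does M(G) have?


In a graphic matroid, a loop is a self-loop edge (u,u) with rank 0.
Examining all 10 edges for self-loops...
Self-loops found: (1,1), (0,0), (5,5)
Number of loops = 3.

3


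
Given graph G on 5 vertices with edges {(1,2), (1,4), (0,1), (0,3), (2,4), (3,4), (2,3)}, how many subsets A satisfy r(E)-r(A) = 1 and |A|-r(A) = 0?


R(x,y) = sum over A in 2^E of x^(r(E)-r(A)) * y^(|A|-r(A)).
G has 5 vertices, 7 edges. r(E) = 4.
Enumerate all 2^7 = 128 subsets.
Count subsets with r(E)-r(A)=1 and |A|-r(A)=0: 33.

33


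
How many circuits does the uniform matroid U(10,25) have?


In U(10,25), circuits are the (11)-element subsets.
Any set of 11 elements is dependent, and removing any one element gives
an independent set of size 10, so it is a minimal dependent set.
Number of circuits = C(25,11) = 4457400.

4457400


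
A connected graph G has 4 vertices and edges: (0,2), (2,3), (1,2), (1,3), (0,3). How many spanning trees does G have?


By Kirchhoff's matrix tree theorem, the number of spanning trees equals
the determinant of any cofactor of the Laplacian matrix L.
G has 4 vertices and 5 edges.
Computing the (3 x 3) cofactor determinant gives 8.

8


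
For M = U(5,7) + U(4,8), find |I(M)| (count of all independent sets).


For a direct sum, |I(M1+M2)| = |I(M1)| * |I(M2)|.
|I(U(5,7))| = sum C(7,k) for k=0..5 = 120.
|I(U(4,8))| = sum C(8,k) for k=0..4 = 163.
Total = 120 * 163 = 19560.

19560


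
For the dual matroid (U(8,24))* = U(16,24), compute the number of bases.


The dual of U(r,n) is U(n-r, n) = U(16,24).
Bases of U(16,24) are all (16)-element subsets.
|B(M*)| = C(24,16) = 24! / (16! * 8!) = 735471.

735471


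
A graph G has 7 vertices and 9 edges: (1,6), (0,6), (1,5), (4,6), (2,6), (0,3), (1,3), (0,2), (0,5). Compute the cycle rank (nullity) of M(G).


Cycle rank (nullity) = |E| - r(M) = |E| - (|V| - c).
|E| = 9, |V| = 7, c = 1.
Nullity = 9 - (7 - 1) = 9 - 6 = 3.

3


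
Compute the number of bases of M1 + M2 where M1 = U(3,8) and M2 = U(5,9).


Bases of a direct sum M1 + M2: |B| = |B(M1)| * |B(M2)|.
|B(U(3,8))| = C(8,3) = 56.
|B(U(5,9))| = C(9,5) = 126.
Total bases = 56 * 126 = 7056.

7056


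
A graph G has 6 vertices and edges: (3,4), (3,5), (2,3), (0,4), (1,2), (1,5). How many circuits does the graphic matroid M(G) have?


A circuit in a graphic matroid = edge set of a simple cycle.
G has 6 vertices and 6 edges.
Enumerating all minimal edge subsets forming cycles...
Total circuits found: 1.

1


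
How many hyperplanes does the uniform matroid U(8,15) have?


Hyperplanes of U(8,15) are flats of rank 7.
In a uniform matroid, these are exactly the (7)-element subsets.
Count = C(15,7) = 6435.

6435


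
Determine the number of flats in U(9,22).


Flats of U(9,22): every subset of size < 9 is a flat, plus E itself.
Count = C(22,0) + C(22,1) + C(22,2) + C(22,3) + C(22,4) + C(22,5) + C(22,6) + C(22,7) + C(22,8) + 1
     = 1 + 22 + 231 + 1540 + 7315 + 26334 + 74613 + 170544 + 319770 + 1
     = 600371.

600371


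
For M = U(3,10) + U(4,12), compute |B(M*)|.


(M1+M2)* = M1* + M2*.
M1* = U(7,10), bases: C(10,7) = 120.
M2* = U(8,12), bases: C(12,8) = 495.
|B(M*)| = 120 * 495 = 59400.

59400


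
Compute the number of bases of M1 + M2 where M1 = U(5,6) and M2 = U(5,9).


Bases of a direct sum M1 + M2: |B| = |B(M1)| * |B(M2)|.
|B(U(5,6))| = C(6,5) = 6.
|B(U(5,9))| = C(9,5) = 126.
Total bases = 6 * 126 = 756.

756


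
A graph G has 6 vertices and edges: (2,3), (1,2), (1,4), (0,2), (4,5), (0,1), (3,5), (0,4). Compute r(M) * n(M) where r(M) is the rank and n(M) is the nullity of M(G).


r(M) = |V| - c = 6 - 1 = 5.
nullity = |E| - r(M) = 8 - 5 = 3.
Product = 5 * 3 = 15.

15


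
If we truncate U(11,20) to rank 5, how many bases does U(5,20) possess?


Truncating U(11,20) to rank 5 gives U(5,20).
Bases of U(5,20) are all 5-element subsets of 20 elements.
Number of bases = (20 choose 5) = 15504.

15504


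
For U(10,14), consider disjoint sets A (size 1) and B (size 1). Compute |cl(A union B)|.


|A union B| = 1 + 1 = 2 (disjoint).
In U(10,14), cl(S) = S if |S| < 10, else cl(S) = E.
Since 2 < 10, cl(A union B) = A union B.
|cl(A union B)| = 2.

2


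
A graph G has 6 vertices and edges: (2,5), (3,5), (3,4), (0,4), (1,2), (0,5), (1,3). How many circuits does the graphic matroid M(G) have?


A circuit in a graphic matroid = edge set of a simple cycle.
G has 6 vertices and 7 edges.
Enumerating all minimal edge subsets forming cycles...
Total circuits found: 3.

3


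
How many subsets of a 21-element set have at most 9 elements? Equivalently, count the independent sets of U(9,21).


Independent sets of U(9,21) are all subsets of size <= 9.
Count = C(21,0) + C(21,1) + C(21,2) + C(21,3) + C(21,4) + C(21,5) + C(21,6) + C(21,7) + C(21,8) + C(21,9)
     = 1 + 21 + 210 + 1330 + 5985 + 20349 + 54264 + 116280 + 203490 + 293930
     = 695860.

695860


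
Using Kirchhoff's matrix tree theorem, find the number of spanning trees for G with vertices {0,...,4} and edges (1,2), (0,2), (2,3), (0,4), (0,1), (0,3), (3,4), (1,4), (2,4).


By Kirchhoff's matrix tree theorem, the number of spanning trees equals
the determinant of any cofactor of the Laplacian matrix L.
G has 5 vertices and 9 edges.
Computing the (4 x 4) cofactor determinant gives 75.

75


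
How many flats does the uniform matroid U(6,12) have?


Flats of U(6,12): every subset of size < 6 is a flat, plus E itself.
Count = (12 choose 0) + (12 choose 1) + (12 choose 2) + (12 choose 3) + (12 choose 4) + (12 choose 5) + 1
     = 1 + 12 + 66 + 220 + 495 + 792 + 1
     = 1587.

1587


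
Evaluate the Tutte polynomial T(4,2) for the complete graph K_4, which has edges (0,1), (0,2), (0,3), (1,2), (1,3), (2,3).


T(K_4; x,y) = x^3 + 3x^2 + 4xy + 2x + y^3 + 3y^2 + 2y.
Substituting x=4, y=2:
= 64 + 48 + 32 + 8 + 8 + 12 + 4
= 176.

176


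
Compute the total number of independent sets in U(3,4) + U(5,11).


For a direct sum, |I(M1+M2)| = |I(M1)| * |I(M2)|.
|I(U(3,4))| = sum C(4,k) for k=0..3 = 15.
|I(U(5,11))| = sum C(11,k) for k=0..5 = 1024.
Total = 15 * 1024 = 15360.

15360


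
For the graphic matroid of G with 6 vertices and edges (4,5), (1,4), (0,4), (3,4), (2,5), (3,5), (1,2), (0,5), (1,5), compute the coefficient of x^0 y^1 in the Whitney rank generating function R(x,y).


R(x,y) = sum over A in 2^E of x^(r(E)-r(A)) * y^(|A|-r(A)).
G has 6 vertices, 9 edges. r(E) = 5.
Enumerate all 2^9 = 512 subsets.
Count subsets with r(E)-r(A)=0 and |A|-r(A)=1: 61.

61


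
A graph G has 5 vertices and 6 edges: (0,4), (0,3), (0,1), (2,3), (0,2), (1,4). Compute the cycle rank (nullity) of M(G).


Cycle rank (nullity) = |E| - r(M) = |E| - (|V| - c).
|E| = 6, |V| = 5, c = 1.
Nullity = 6 - (5 - 1) = 6 - 4 = 2.

2


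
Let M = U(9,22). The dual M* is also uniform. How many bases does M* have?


The dual of U(r,n) is U(n-r, n) = U(13,22).
Bases of U(13,22) are all (13)-element subsets.
|B(M*)| = (22 choose 13) = 497420.

497420


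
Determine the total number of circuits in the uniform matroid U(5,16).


In U(5,16), circuits are the (6)-element subsets.
Any set of 6 elements is dependent, and removing any one element gives
an independent set of size 5, so it is a minimal dependent set.
Number of circuits = (16 choose 6) = 8008.

8008


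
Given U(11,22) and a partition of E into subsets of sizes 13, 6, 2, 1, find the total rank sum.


r(Ai) = min(|Ai|, 11) for each part.
Sum = min(13,11) + min(6,11) + min(2,11) + min(1,11)
    = 11 + 6 + 2 + 1
    = 20.

20


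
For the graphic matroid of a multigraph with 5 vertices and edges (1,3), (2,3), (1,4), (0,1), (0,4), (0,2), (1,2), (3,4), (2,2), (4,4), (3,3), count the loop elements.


In a graphic matroid, a loop is a self-loop edge (u,u) with rank 0.
Examining all 11 edges for self-loops...
Self-loops found: (2,2), (4,4), (3,3)
Number of loops = 3.

3


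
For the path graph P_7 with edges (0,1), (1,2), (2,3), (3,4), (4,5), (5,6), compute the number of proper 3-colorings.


P(P_7, k) = k * (k-1)^(6).
P(3) = 3 * 2^6 = 3 * 64 = 192.

192


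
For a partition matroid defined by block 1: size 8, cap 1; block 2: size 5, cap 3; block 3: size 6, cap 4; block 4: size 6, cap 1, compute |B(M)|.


A basis picks exactly ci elements from block i.
Number of bases = product of C(|Si|, ci).
= C(8,1) * C(5,3) * C(6,4) * C(6,1)
= 8 * 10 * 15 * 6
= 7200.

7200


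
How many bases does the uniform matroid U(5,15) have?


Bases of U(5,15) are all 5-element subsets of the 15-element ground set.
Number of bases = C(15,5).
C(15,5) = 15! / (5! * 10!) = 3003.

3003


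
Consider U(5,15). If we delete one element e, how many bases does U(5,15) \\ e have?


Deleting e from U(5,15) gives U(5,14) since n > r.
Bases of U(5,14) = (14 choose 5) = 2002.

2002


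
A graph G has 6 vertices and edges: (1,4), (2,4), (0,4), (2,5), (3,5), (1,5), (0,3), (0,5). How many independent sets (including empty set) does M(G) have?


An independent set in a graphic matroid is an acyclic edge subset.
G has 6 vertices and 8 edges.
Enumerate all 2^8 = 256 subsets, checking for acyclicity.
Total independent sets = 186.

186


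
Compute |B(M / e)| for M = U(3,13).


Contracting e from U(3,13) gives U(2,12).
Bases of U(2,12) = C(12,2) = 12! / (2! * 10!) = 66.

66


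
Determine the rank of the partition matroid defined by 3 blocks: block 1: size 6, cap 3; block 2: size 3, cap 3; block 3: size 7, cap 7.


Rank of a partition matroid = sum of min(|Si|, ci) for each block.
= min(6,3) + min(3,3) + min(7,7)
= 3 + 3 + 7
= 13.

13


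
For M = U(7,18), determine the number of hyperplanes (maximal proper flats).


Hyperplanes of U(7,18) are flats of rank 6.
In a uniform matroid, these are exactly the (6)-element subsets.
Count = C(18,6) = 18! / (6! * 12!) = 18564.

18564


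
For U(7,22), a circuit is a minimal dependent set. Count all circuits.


In U(7,22), circuits are the (8)-element subsets.
Any set of 8 elements is dependent, and removing any one element gives
an independent set of size 7, so it is a minimal dependent set.
Number of circuits = C(22,8) = 22! / (8! * 14!) = 319770.

319770


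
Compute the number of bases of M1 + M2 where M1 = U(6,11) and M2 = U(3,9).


Bases of a direct sum M1 + M2: |B| = |B(M1)| * |B(M2)|.
|B(U(6,11))| = C(11,6) = 462.
|B(U(3,9))| = C(9,3) = 84.
Total bases = 462 * 84 = 38808.

38808


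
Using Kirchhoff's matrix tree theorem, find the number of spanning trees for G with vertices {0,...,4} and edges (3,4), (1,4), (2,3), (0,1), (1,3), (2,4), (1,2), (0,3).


By Kirchhoff's matrix tree theorem, the number of spanning trees equals
the determinant of any cofactor of the Laplacian matrix L.
G has 5 vertices and 8 edges.
Computing the (4 x 4) cofactor determinant gives 40.

40


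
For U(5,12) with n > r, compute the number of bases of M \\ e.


Deleting e from U(5,12) gives U(5,11) since n > r.
Bases of U(5,11) = C(11,5) = 11! / (5! * 6!) = 462.

462


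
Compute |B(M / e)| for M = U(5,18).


Contracting e from U(5,18) gives U(4,17).
Bases of U(4,17) = C(17,4) = 17! / (4! * 13!) = 2380.

2380


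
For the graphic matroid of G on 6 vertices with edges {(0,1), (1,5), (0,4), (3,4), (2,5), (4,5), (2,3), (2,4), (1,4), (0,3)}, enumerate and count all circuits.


A circuit in a graphic matroid = edge set of a simple cycle.
G has 6 vertices and 10 edges.
Enumerating all minimal edge subsets forming cycles...
Total circuits found: 21.

21


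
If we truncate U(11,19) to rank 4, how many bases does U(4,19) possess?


Truncating U(11,19) to rank 4 gives U(4,19).
Bases of U(4,19) are all 4-element subsets of 19 elements.
Number of bases = (19 choose 4) = 3876.

3876


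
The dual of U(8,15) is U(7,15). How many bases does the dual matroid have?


The dual of U(r,n) is U(n-r, n) = U(7,15).
Bases of U(7,15) are all (7)-element subsets.
|B(M*)| = C(15,7) = 15! / (7! * 8!) = 6435.

6435


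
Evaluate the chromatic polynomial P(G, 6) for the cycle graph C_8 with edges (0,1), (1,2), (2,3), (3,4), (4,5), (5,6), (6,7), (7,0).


P(C_8, k) = (k-1)^8 + (-1)^8*(k-1).
P(6) = (5)^8 + 5
= 390625 + 5 = 390630.

390630


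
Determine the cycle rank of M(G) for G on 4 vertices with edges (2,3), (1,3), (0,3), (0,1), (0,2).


Cycle rank (nullity) = |E| - r(M) = |E| - (|V| - c).
|E| = 5, |V| = 4, c = 1.
Nullity = 5 - (4 - 1) = 5 - 3 = 2.

2


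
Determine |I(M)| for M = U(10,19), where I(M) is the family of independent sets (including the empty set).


Independent sets of U(10,19) are all subsets of size <= 10.
Count = (19 choose 0) + (19 choose 1) + (19 choose 2) + (19 choose 3) + (19 choose 4) + (19 choose 5) + (19 choose 6) + (19 choose 7) + (19 choose 8) + (19 choose 9) + (19 choose 10)
     = 1 + 19 + 171 + 969 + 3876 + 11628 + 27132 + 50388 + 75582 + 92378 + 92378
     = 354522.

354522


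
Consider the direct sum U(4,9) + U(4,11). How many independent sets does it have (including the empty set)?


For a direct sum, |I(M1+M2)| = |I(M1)| * |I(M2)|.
|I(U(4,9))| = sum C(9,k) for k=0..4 = 256.
|I(U(4,11))| = sum C(11,k) for k=0..4 = 562.
Total = 256 * 562 = 143872.

143872


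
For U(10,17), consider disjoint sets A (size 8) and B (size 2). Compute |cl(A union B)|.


|A union B| = 8 + 2 = 10 (disjoint).
In U(10,17), cl(S) = S if |S| < 10, else cl(S) = E.
Since 10 >= 10, cl(A union B) = E.
|cl(A union B)| = 17.

17


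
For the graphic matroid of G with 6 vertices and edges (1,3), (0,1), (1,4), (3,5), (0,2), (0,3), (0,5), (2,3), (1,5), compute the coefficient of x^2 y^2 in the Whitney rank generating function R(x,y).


R(x,y) = sum over A in 2^E of x^(r(E)-r(A)) * y^(|A|-r(A)).
G has 6 vertices, 9 edges. r(E) = 5.
Enumerate all 2^9 = 512 subsets.
Count subsets with r(E)-r(A)=2 and |A|-r(A)=2: 8.

8


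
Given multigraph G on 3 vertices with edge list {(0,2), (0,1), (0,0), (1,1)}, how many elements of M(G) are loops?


In a graphic matroid, a loop is a self-loop edge (u,u) with rank 0.
Examining all 4 edges for self-loops...
Self-loops found: (0,0), (1,1)
Number of loops = 2.

2


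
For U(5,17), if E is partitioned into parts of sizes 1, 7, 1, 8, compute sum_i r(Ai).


r(Ai) = min(|Ai|, 5) for each part.
Sum = min(1,5) + min(7,5) + min(1,5) + min(8,5)
    = 1 + 5 + 1 + 5
    = 12.

12


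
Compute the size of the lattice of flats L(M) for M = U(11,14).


Flats of U(11,14): every subset of size < 11 is a flat, plus E itself.
Count = (14 choose 0) + (14 choose 1) + (14 choose 2) + (14 choose 3) + (14 choose 4) + (14 choose 5) + (14 choose 6) + (14 choose 7) + (14 choose 8) + (14 choose 9) + (14 choose 10) + 1
     = 1 + 14 + 91 + 364 + 1001 + 2002 + 3003 + 3432 + 3003 + 2002 + 1001 + 1
     = 15915.

15915


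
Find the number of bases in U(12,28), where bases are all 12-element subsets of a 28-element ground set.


Bases of U(12,28) are all 12-element subsets of the 28-element ground set.
Number of bases = C(28,12).
(28 choose 12) = 30421755.

30421755


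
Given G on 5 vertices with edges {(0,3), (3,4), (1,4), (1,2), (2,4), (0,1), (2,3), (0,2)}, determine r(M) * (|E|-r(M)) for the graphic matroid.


r(M) = |V| - c = 5 - 1 = 4.
nullity = |E| - r(M) = 8 - 4 = 4.
Product = 4 * 4 = 16.

16


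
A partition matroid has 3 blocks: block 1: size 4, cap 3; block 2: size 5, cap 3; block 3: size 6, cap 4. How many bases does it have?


A basis picks exactly ci elements from block i.
Number of bases = product of C(|Si|, ci).
= C(4,3) * C(5,3) * C(6,4)
= 4 * 10 * 15
= 600.

600


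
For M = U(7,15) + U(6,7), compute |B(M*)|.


(M1+M2)* = M1* + M2*.
M1* = U(8,15), bases: C(15,8) = 6435.
M2* = U(1,7), bases: C(7,1) = 7.
|B(M*)| = 6435 * 7 = 45045.

45045


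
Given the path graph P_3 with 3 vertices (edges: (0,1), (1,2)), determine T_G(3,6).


A path on 3 vertices is a tree with 2 edges.
T(x,y) = x^(2) for any tree.
T(3,6) = 3^2 = 9.

9


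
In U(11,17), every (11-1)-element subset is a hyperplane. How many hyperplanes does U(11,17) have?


Hyperplanes of U(11,17) are flats of rank 10.
In a uniform matroid, these are exactly the (10)-element subsets.
Count = C(17,10) = 19448.

19448


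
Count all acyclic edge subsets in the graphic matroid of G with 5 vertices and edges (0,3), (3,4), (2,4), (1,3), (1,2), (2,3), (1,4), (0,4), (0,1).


An independent set in a graphic matroid is an acyclic edge subset.
G has 5 vertices and 9 edges.
Enumerate all 2^9 = 512 subsets, checking for acyclicity.
Total independent sets = 198.

198
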